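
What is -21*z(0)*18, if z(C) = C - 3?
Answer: 1134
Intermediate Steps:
z(C) = -3 + C
-21*z(0)*18 = -21*(-3 + 0)*18 = -21*(-3)*18 = 63*18 = 1134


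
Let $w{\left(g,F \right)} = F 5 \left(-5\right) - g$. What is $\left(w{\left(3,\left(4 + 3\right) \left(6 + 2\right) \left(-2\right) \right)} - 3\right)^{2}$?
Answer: $7806436$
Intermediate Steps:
$w{\left(g,F \right)} = - g - 25 F$ ($w{\left(g,F \right)} = 5 F \left(-5\right) - g = - 25 F - g = - g - 25 F$)
$\left(w{\left(3,\left(4 + 3\right) \left(6 + 2\right) \left(-2\right) \right)} - 3\right)^{2} = \left(\left(\left(-1\right) 3 - 25 \left(4 + 3\right) \left(6 + 2\right) \left(-2\right)\right) - 3\right)^{2} = \left(\left(-3 - 25 \cdot 7 \cdot 8 \left(-2\right)\right) - 3\right)^{2} = \left(\left(-3 - 25 \cdot 56 \left(-2\right)\right) - 3\right)^{2} = \left(\left(-3 - -2800\right) - 3\right)^{2} = \left(\left(-3 + 2800\right) - 3\right)^{2} = \left(2797 - 3\right)^{2} = 2794^{2} = 7806436$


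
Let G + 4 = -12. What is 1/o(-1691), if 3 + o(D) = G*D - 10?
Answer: 1/27043 ≈ 3.6978e-5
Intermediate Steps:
G = -16 (G = -4 - 12 = -16)
o(D) = -13 - 16*D (o(D) = -3 + (-16*D - 10) = -3 + (-10 - 16*D) = -13 - 16*D)
1/o(-1691) = 1/(-13 - 16*(-1691)) = 1/(-13 + 27056) = 1/27043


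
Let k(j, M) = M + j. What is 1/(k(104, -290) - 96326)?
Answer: -1/96512 ≈ -1.0361e-5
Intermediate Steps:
1/(k(104, -290) - 96326) = 1/((-290 + 104) - 96326) = 1/(-186 - 96326) = 1/(-96512) = -1/96512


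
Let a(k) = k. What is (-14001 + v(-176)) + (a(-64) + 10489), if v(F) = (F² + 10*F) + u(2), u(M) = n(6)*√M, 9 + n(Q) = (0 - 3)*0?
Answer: 25640 - 9*√2 ≈ 25627.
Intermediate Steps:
n(Q) = -9 (n(Q) = -9 + (0 - 3)*0 = -9 - 3*0 = -9 + 0 = -9)
u(M) = -9*√M
v(F) = F² - 9*√2 + 10*F (v(F) = (F² + 10*F) - 9*√2 = F² - 9*√2 + 10*F)
(-14001 + v(-176)) + (a(-64) + 10489) = (-14001 + ((-176)² - 9*√2 + 10*(-176))) + (-64 + 10489) = (-14001 + (30976 - 9*√2 - 1760)) + 10425 = (-14001 + (29216 - 9*√2)) + 10425 = (15215 - 9*√2) + 10425 = 25640 - 9*√2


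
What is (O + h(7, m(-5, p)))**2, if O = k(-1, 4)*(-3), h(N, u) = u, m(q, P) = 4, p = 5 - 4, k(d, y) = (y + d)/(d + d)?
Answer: 289/4 ≈ 72.250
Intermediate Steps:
k(d, y) = (d + y)/(2*d) (k(d, y) = (d + y)/((2*d)) = (d + y)*(1/(2*d)) = (d + y)/(2*d))
p = 1
O = 9/2 (O = ((1/2)*(-1 + 4)/(-1))*(-3) = ((1/2)*(-1)*3)*(-3) = -3/2*(-3) = 9/2 ≈ 4.5000)
(O + h(7, m(-5, p)))**2 = (9/2 + 4)**2 = (17/2)**2 = 289/4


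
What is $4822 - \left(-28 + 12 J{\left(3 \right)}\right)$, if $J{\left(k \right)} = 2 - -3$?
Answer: $4790$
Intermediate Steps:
$J{\left(k \right)} = 5$ ($J{\left(k \right)} = 2 + 3 = 5$)
$4822 - \left(-28 + 12 J{\left(3 \right)}\right) = 4822 - \left(-28 + 12 \cdot 5\right) = 4822 - \left(-28 + 60\right) = 4822 - 32 = 4790$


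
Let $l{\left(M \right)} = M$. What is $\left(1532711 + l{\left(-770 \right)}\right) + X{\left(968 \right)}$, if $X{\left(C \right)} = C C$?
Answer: $2468965$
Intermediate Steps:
$X{\left(C \right)} = C^{2}$
$\left(1532711 + l{\left(-770 \right)}\right) + X{\left(968 \right)} = \left(1532711 - 770\right) + 968^{2} = 1531941 + 937024 = 2468965$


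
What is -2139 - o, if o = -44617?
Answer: 42478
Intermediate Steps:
-2139 - o = -2139 - 1*(-44617) = -2139 + 44617 = 42478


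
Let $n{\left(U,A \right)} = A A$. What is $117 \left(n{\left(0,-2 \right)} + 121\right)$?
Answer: $14625$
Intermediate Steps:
$n{\left(U,A \right)} = A^{2}$
$117 \left(n{\left(0,-2 \right)} + 121\right) = 117 \left(\left(-2\right)^{2} + 121\right) = 117 \left(4 + 121\right) = 117 \cdot 125 = 14625$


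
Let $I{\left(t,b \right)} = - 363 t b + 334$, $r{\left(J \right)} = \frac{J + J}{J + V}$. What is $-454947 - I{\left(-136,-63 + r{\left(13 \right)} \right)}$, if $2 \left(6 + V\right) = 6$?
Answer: $\frac{12632731}{5} \approx 2.5265 \cdot 10^{6}$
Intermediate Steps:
$V = -3$ ($V = -6 + \frac{1}{2} \cdot 6 = -6 + 3 = -3$)
$r{\left(J \right)} = \frac{2 J}{-3 + J}$ ($r{\left(J \right)} = \frac{J + J}{J - 3} = \frac{2 J}{-3 + J}$)
$I{\left(t,b \right)} = 334 - 363 b t$ ($I{\left(t,b \right)} = - 363 b t + 334 = 334 - 363 b t$)
$-454947 - I{\left(-136,-63 + r{\left(13 \right)} \right)} = -454947 - \left(334 - 363 \left(-63 + 2 \cdot 13 \frac{1}{-3 + 13}\right) \left(-136\right)\right) = -454947 - \left(334 - 363 \left(-63 + 2 \cdot 13 \cdot \frac{1}{10}\right) \left(-136\right)\right) = -454947 - \left(334 - 363 \left(-63 + \frac{13}{5}\right) \left(-136\right)\right) = -454947 - \left(334 - \left(- \frac{109626}{5}\right) \left(-136\right)\right) = -454947 - \left(334 - \frac{14909136}{5}\right) = -454947 - - \frac{14907466}{5} = -454947 + \frac{14907466}{5} = \frac{12632731}{5}$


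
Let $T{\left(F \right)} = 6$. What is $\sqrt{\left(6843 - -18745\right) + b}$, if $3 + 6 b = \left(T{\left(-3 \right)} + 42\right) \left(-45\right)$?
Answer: $\frac{\sqrt{100910}}{2} \approx 158.83$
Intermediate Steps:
$b = - \frac{721}{2}$ ($b = - \frac{1}{2} + \frac{\left(6 + 42\right) \left(-45\right)}{6} = - \frac{1}{2} + \frac{48 \left(-45\right)}{6} = - \frac{1}{2} + \frac{1}{6} \left(-2160\right) = - \frac{1}{2} - 360 = - \frac{721}{2} \approx -360.5$)
$\sqrt{\left(6843 - -18745\right) + b} = \sqrt{\left(6843 - -18745\right) - \frac{721}{2}} = \sqrt{\left(6843 + 18745\right) - \frac{721}{2}} = \sqrt{25588 - \frac{721}{2}} = \sqrt{\frac{50455}{2}} = \frac{\sqrt{100910}}{2}$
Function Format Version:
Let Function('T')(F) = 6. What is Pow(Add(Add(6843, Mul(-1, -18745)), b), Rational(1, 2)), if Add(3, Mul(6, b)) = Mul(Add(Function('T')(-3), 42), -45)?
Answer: Mul(Rational(1, 2), Pow(100910, Rational(1, 2))) ≈ 158.83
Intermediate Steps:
b = Rational(-721, 2) (b = Add(Rational(-1, 2), Mul(Rational(1, 6), Mul(Add(6, 42), -45))) = Add(Rational(-1, 2), Mul(Rational(1, 6), Mul(48, -45))) = Add(Rational(-1, 2), Mul(Rational(1, 6), -2160)) = Add(Rational(-1, 2), -360) = Rational(-721, 2) ≈ -360.50)
Pow(Add(Add(6843, Mul(-1, -18745)), b), Rational(1, 2)) = Pow(Add(Add(6843, Mul(-1, -18745)), Rational(-721, 2)), Rational(1, 2)) = Pow(Add(Add(6843, 18745), Rational(-721, 2)), Rational(1, 2)) = Pow(Add(25588, Rational(-721, 2)), Rational(1, 2)) = Pow(Rational(50455, 2), Rational(1, 2)) = Mul(Rational(1, 2), Pow(100910, Rational(1, 2)))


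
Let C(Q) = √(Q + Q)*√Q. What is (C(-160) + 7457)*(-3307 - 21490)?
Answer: -184911229 + 3967520*√2 ≈ -1.7930e+8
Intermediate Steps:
C(Q) = Q*√2 (C(Q) = √(2*Q)*√Q = (√2*√Q)*√Q = Q*√2)
(C(-160) + 7457)*(-3307 - 21490) = (-160*√2 + 7457)*(-3307 - 21490) = (7457 - 160*√2)*(-24797) = -184911229 + 3967520*√2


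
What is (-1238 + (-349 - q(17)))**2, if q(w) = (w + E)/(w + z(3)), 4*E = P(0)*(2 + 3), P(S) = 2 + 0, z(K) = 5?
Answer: 4881397689/1936 ≈ 2.5214e+6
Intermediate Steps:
P(S) = 2
E = 5/2 (E = (2*(2 + 3))/4 = (2*5)/4 = (1/4)*10 = 5/2 ≈ 2.5000)
q(w) = (5/2 + w)/(5 + w) (q(w) = (w + 5/2)/(w + 5) = (5/2 + w)/(5 + w))
(-1238 + (-349 - q(17)))**2 = (-1238 + (-349 - (5/2 + 17)/(5 + 17)))**2 = (-1238 + (-349 - 39/(22*2)))**2 = (-1238 + (-349 - 1*39/44))**2 = (-1238 + (-349 - 39/44))**2 = (-1238 - 15395/44)**2 = (-69867/44)**2 = 4881397689/1936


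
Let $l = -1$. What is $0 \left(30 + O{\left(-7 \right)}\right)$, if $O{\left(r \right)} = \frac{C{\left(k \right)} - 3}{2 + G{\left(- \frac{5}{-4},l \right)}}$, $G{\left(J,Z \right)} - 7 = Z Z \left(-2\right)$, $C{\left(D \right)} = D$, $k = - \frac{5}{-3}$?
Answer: $0$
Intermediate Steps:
$k = \frac{5}{3}$ ($k = \left(-5\right) \left(- \frac{1}{3}\right) = \frac{5}{3} \approx 1.6667$)
$G{\left(J,Z \right)} = 7 - 2 Z^{2}$ ($G{\left(J,Z \right)} = 7 + Z Z \left(-2\right) = 7 + Z^{2} \left(-2\right) = 7 - 2 Z^{2}$)
$O{\left(r \right)} = - \frac{4}{21}$ ($O{\left(r \right)} = \frac{\frac{5}{3} - 3}{2 + \left(7 - 2 \left(-1\right)^{2}\right)} = - \frac{4}{3 \left(2 + \left(7 - 2\right)\right)} = - \frac{4}{3 \left(2 + 5\right)} = - \frac{4}{3 \cdot 7} = \left(- \frac{4}{3}\right) \frac{1}{7} = - \frac{4}{21}$)
$0 \left(30 + O{\left(-7 \right)}\right) = 0 \left(30 - \frac{4}{21}\right) = 0 \cdot \frac{626}{21} = 0$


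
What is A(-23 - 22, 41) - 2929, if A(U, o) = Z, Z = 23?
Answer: -2906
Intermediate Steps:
A(U, o) = 23
A(-23 - 22, 41) - 2929 = 23 - 2929 = -2906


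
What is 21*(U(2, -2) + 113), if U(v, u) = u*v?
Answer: 2289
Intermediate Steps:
21*(U(2, -2) + 113) = 21*(-2*2 + 113) = 21*(-4 + 113) = 21*109 = 2289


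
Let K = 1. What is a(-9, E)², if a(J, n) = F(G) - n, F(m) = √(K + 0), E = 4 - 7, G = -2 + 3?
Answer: 16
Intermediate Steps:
G = 1
E = -3
F(m) = 1 (F(m) = √(1 + 0) = √1 = 1)
a(J, n) = 1 - n
a(-9, E)² = (1 - 1*(-3))² = (1 + 3)² = 4² = 16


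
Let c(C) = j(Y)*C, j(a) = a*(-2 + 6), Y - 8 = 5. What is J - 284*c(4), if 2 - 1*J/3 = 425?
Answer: -60341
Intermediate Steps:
Y = 13 (Y = 8 + 5 = 13)
j(a) = 4*a (j(a) = a*4 = 4*a)
J = -1269 (J = 6 - 3*425 = 6 - 1275 = -1269)
c(C) = 52*C (c(C) = (4*13)*C = 52*C)
J - 284*c(4) = -1269 - 14768*4 = -1269 - 284*208 = -1269 - 59072 = -60341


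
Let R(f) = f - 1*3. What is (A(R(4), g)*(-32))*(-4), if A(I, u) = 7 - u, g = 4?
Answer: 384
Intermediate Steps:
R(f) = -3 + f (R(f) = f - 3 = -3 + f)
(A(R(4), g)*(-32))*(-4) = ((7 - 1*4)*(-32))*(-4) = ((7 - 4)*(-32))*(-4) = (3*(-32))*(-4) = -96*(-4) = 384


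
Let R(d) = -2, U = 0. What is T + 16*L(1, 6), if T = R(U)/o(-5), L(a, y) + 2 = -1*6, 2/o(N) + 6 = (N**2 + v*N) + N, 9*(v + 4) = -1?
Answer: -1463/9 ≈ -162.56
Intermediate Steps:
v = -37/9 (v = -4 + (1/9)*(-1) = -4 - 1/9 = -37/9 ≈ -4.1111)
o(N) = 2/(-6 + N**2 - 28*N/9) (o(N) = 2/(-6 + ((N**2 - 37*N/9) + N)) = 2/(-6 + (N**2 - 28*N/9)) = 2/(-6 + N**2 - 28*N/9))
L(a, y) = -8 (L(a, y) = -2 - 1*6 = -2 - 6 = -8)
T = -311/9 (T = -2/(18/(-54 - 28*(-5) + 9*(-5)**2)) = -2/(18/(-54 + 140 + 9*25)) = -2/(18/(-54 + 140 + 225)) = -2/(18/311) = -2/(18*(1/311)) = -2/18/311 = -2*311/18 = -311/9 ≈ -34.556)
T + 16*L(1, 6) = -311/9 + 16*(-8) = -311/9 - 128 = -1463/9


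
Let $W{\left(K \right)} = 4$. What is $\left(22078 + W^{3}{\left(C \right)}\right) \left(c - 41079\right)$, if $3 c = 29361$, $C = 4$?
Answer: $-692867464$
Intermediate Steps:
$c = 9787$ ($c = \frac{1}{3} \cdot 29361 = 9787$)
$\left(22078 + W^{3}{\left(C \right)}\right) \left(c - 41079\right) = \left(22078 + 4^{3}\right) \left(9787 - 41079\right) = \left(22078 + 64\right) \left(9787 - 41079\right) = 22142 \left(-31292\right) = -692867464$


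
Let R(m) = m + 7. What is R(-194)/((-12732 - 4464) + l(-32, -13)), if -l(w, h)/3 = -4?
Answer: 187/17184 ≈ 0.010882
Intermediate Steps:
l(w, h) = 12 (l(w, h) = -3*(-4) = 12)
R(m) = 7 + m
R(-194)/((-12732 - 4464) + l(-32, -13)) = (7 - 194)/((-12732 - 4464) + 12) = -187/(-17196 + 12) = -187/(-17184) = -187*(-1/17184) = 187/17184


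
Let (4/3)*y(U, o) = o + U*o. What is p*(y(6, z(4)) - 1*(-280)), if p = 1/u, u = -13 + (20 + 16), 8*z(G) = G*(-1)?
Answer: 2219/184 ≈ 12.060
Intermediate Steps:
z(G) = -G/8 (z(G) = (G*(-1))/8 = (-G)/8 = -G/8)
u = 23 (u = -13 + 36 = 23)
y(U, o) = 3*o/4 + 3*U*o/4 (y(U, o) = 3*(o + U*o)/4 = 3*o/4 + 3*U*o/4)
p = 1/23 ≈ 0.043478
p*(y(6, z(4)) - 1*(-280)) = (3*(-1/8*4)*(1 + 6)/4 - 1*(-280))/23 = ((3/4)*(-1/2)*7 + 280)/23 = (-21/8 + 280)/23 = (1/23)*(2219/8) = 2219/184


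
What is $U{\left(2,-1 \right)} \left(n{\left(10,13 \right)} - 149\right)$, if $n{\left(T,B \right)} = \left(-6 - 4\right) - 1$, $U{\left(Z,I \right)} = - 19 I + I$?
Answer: $-2880$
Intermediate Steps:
$U{\left(Z,I \right)} = - 18 I$
$n{\left(T,B \right)} = -11$ ($n{\left(T,B \right)} = -10 - 1 = -11$)
$U{\left(2,-1 \right)} \left(n{\left(10,13 \right)} - 149\right) = \left(-18\right) \left(-1\right) \left(-11 - 149\right) = 18 \left(-160\right) = -2880$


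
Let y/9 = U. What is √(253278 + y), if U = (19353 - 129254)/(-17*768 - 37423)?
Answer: 3*√592686003481/4589 ≈ 503.29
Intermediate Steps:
U = 9991/4589 (U = -109901/(-13056 - 37423) = -109901/(-50479) = -109901*(-1/50479) = 9991/4589 ≈ 2.1772)
y = 89919/4589 (y = 9*(9991/4589) = 89919/4589 ≈ 19.594)
√(253278 + y) = √(253278 + 89919/4589) = √(1162382661/4589) = 3*√592686003481/4589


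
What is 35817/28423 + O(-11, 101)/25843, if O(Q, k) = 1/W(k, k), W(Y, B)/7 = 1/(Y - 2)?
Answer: 150747558/119575561 ≈ 1.2607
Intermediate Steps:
W(Y, B) = 7/(-2 + Y) (W(Y, B) = 7/(Y - 2) = 7/(-2 + Y))
O(Q, k) = -2/7 + k/7 (O(Q, k) = 1/(7/(-2 + k)) = -2/7 + k/7)
35817/28423 + O(-11, 101)/25843 = 35817/28423 + (-2/7 + (1/7)*101)/25843 = 35817*(1/28423) + (-2/7 + 101/7)*(1/25843) = 35817/28423 + (99/7)*(1/25843) = 35817/28423 + 99/180901 = 150747558/119575561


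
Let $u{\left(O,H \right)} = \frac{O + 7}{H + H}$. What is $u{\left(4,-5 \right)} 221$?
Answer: $- \frac{2431}{10} \approx -243.1$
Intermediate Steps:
$u{\left(O,H \right)} = \frac{7 + O}{2 H}$
$u{\left(4,-5 \right)} 221 = \frac{7 + 4}{2 \left(-5\right)} 221 = \frac{1}{2} \left(- \frac{1}{5}\right) 11 \cdot 221 = \left(- \frac{11}{10}\right) 221 = - \frac{2431}{10}$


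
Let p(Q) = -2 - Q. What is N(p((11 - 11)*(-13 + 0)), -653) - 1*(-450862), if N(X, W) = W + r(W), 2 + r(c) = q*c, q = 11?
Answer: 443024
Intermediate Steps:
r(c) = -2 + 11*c
N(X, W) = -2 + 12*W (N(X, W) = W + (-2 + 11*W) = -2 + 12*W)
N(p((11 - 11)*(-13 + 0)), -653) - 1*(-450862) = (-2 + 12*(-653)) - 1*(-450862) = (-2 - 7836) + 450862 = -7838 + 450862 = 443024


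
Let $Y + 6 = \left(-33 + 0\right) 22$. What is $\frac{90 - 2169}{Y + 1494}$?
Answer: $- \frac{693}{254} \approx -2.7283$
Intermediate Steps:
$Y = -732$ ($Y = -6 + \left(-33 + 0\right) 22 = -6 - 726 = -732$)
$\frac{90 - 2169}{Y + 1494} = \frac{90 - 2169}{-732 + 1494} = - \frac{2079}{762} = \left(-2079\right) \frac{1}{762} = - \frac{693}{254}$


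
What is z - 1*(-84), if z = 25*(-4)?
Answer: -16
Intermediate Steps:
z = -100
z - 1*(-84) = -100 - 1*(-84) = -100 + 84 = -16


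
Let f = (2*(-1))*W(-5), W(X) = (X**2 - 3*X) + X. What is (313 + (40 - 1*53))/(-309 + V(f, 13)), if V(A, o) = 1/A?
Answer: -21000/21631 ≈ -0.97083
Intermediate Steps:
W(X) = X**2 - 2*X
f = -70 (f = (2*(-1))*(-5*(-2 - 5)) = -(-10)*(-7) = -2*35 = -70)
(313 + (40 - 1*53))/(-309 + V(f, 13)) = (313 + (40 - 1*53))/(-309 + 1/(-70)) = (313 + (40 - 53))/(-309 - 1/70) = (313 - 13)/(-21631/70) = 300*(-70/21631) = -21000/21631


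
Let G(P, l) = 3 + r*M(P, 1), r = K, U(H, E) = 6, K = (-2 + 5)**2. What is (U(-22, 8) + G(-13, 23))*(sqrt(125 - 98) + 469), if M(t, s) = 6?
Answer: 29547 + 189*sqrt(3) ≈ 29874.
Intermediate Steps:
K = 9 (K = 3**2 = 9)
r = 9
G(P, l) = 57 (G(P, l) = 3 + 9*6 = 3 + 54 = 57)
(U(-22, 8) + G(-13, 23))*(sqrt(125 - 98) + 469) = (6 + 57)*(sqrt(125 - 98) + 469) = 63*(sqrt(27) + 469) = 63*(3*sqrt(3) + 469) = 63*(469 + 3*sqrt(3)) = 29547 + 189*sqrt(3)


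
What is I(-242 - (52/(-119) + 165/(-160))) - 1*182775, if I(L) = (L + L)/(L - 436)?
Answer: -470869154685/2576233 ≈ -1.8277e+5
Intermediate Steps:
I(L) = 2*L/(-436 + L) (I(L) = (2*L)/(-436 + L) = 2*L/(-436 + L))
I(-242 - (52/(-119) + 165/(-160))) - 1*182775 = 2*(-242 - (52/(-119) + 165/(-160)))/(-436 + (-242 - (52/(-119) + 165/(-160)))) - 1*182775 = 2*(-242 - (52*(-1/119) + 165*(-1/160)))/(-436 + (-242 - (52*(-1/119) + 165*(-1/160)))) - 182775 = 2*(-242 - (-52/119 - 33/32))/(-436 + (-242 - (-52/119 - 33/32))) - 182775 = 2*(-242 - 1*(-5591/3808))/(-436 + (-242 - 1*(-5591/3808))) - 182775 = 2*(-242 + 5591/3808)/(-436 + (-242 + 5591/3808)) - 182775 = 2*(-915945/3808)/(-436 - 915945/3808) - 182775 = 2*(-915945/3808)/(-2576233/3808) - 182775 = 2*(-915945/3808)*(-3808/2576233) - 182775 = 1831890/2576233 - 182775 = -470869154685/2576233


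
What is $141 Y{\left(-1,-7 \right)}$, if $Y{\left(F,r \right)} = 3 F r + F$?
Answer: $2820$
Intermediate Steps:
$Y{\left(F,r \right)} = F + 3 F r$ ($Y{\left(F,r \right)} = 3 F r + F = F + 3 F r$)
$141 Y{\left(-1,-7 \right)} = 141 \left(- (1 + 3 \left(-7\right))\right) = 141 \left(- (1 - 21)\right) = 141 \left(\left(-1\right) \left(-20\right)\right) = 141 \cdot 20 = 2820$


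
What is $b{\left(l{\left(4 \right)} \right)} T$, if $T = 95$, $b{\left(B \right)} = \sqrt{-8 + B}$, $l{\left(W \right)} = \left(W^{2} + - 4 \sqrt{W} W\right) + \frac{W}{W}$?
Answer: $95 i \sqrt{23} \approx 455.6 i$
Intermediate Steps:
$l{\left(W \right)} = 1 + W^{2} - 4 W^{\frac{3}{2}}$ ($l{\left(W \right)} = \left(W^{2} - 4 W^{\frac{3}{2}}\right) + 1 = 1 + W^{2} - 4 W^{\frac{3}{2}}$)
$b{\left(l{\left(4 \right)} \right)} T = \sqrt{-8 + \left(1 + 4^{2} - 4 \cdot 4^{\frac{3}{2}}\right)} 95 = \sqrt{-8 + \left(1 + 16 - 32\right)} 95 = \sqrt{-8 - 15} \cdot 95 = \sqrt{-23} \cdot 95 = i \sqrt{23} \cdot 95 = 95 i \sqrt{23}$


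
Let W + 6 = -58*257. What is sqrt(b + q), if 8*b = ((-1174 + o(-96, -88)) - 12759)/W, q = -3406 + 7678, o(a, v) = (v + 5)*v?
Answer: sqrt(237491839706)/7456 ≈ 65.361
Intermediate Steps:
W = -14912 (W = -6 - 58*257 = -6 - 14906 = -14912)
o(a, v) = v*(5 + v) (o(a, v) = (5 + v)*v = v*(5 + v))
q = 4272
b = 6629/119296 (b = (((-1174 - 88*(5 - 88)) - 12759)/(-14912))/8 = (((-1174 - 88*(-83)) - 12759)*(-1/14912))/8 = (((-1174 + 7304) - 12759)*(-1/14912))/8 = ((6130 - 12759)*(-1/14912))/8 = (-6629*(-1/14912))/8 = (1/8)*(6629/14912) = 6629/119296 ≈ 0.055568)
sqrt(b + q) = sqrt(6629/119296 + 4272) = sqrt(509639141/119296) = sqrt(237491839706)/7456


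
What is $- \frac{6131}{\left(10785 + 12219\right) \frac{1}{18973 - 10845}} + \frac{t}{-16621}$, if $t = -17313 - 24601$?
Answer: $- \frac{206826561818}{95587371} \approx -2163.7$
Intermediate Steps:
$t = -41914$ ($t = -17313 - 24601 = -41914$)
$- \frac{6131}{\left(10785 + 12219\right) \frac{1}{18973 - 10845}} + \frac{t}{-16621} = - \frac{6131}{\left(10785 + 12219\right) \frac{1}{18973 - 10845}} - \frac{41914}{-16621} = - \frac{6131}{23004 \cdot \frac{1}{8128}} - - \frac{41914}{16621} = - \frac{6131}{23004 \cdot \frac{1}{8128}} + \frac{41914}{16621} = - \frac{6131}{\frac{5751}{2032}} + \frac{41914}{16621} = \left(-6131\right) \frac{2032}{5751} + \frac{41914}{16621} = - \frac{12458192}{5751} + \frac{41914}{16621} = - \frac{206826561818}{95587371}$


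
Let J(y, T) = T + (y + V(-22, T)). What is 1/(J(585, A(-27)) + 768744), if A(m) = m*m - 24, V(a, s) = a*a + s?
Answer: 1/771223 ≈ 1.2966e-6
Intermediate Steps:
V(a, s) = s + a² (V(a, s) = a² + s = s + a²)
A(m) = -24 + m² (A(m) = m² - 24 = -24 + m²)
J(y, T) = 484 + y + 2*T (J(y, T) = T + (y + (T + (-22)²)) = T + (y + (T + 484)) = T + (y + (484 + T)) = T + (484 + T + y) = 484 + y + 2*T)
1/(J(585, A(-27)) + 768744) = 1/((484 + 585 + 2*(-24 + (-27)²)) + 768744) = 1/((484 + 585 + 2*(-24 + 729)) + 768744) = 1/((484 + 585 + 2*705) + 768744) = 1/((484 + 585 + 1410) + 768744) = 1/(2479 + 768744) = 1/771223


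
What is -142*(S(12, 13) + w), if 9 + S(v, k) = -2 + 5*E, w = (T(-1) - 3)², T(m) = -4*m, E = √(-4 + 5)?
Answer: 710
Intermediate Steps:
E = 1 (E = √1 = 1)
w = 1 (w = (-4*(-1) - 3)² = (4 - 3)² = 1² = 1)
S(v, k) = -6 (S(v, k) = -9 + (-2 + 5*1) = -9 + (-2 + 5) = -9 + 3 = -6)
-142*(S(12, 13) + w) = -142*(-6 + 1) = -142*(-5) = 710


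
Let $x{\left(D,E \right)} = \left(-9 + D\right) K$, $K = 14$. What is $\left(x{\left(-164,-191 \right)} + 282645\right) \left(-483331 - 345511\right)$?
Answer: $-232260591766$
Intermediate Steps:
$x{\left(D,E \right)} = -126 + 14 D$ ($x{\left(D,E \right)} = \left(-9 + D\right) 14 = -126 + 14 D$)
$\left(x{\left(-164,-191 \right)} + 282645\right) \left(-483331 - 345511\right) = \left(\left(-126 + 14 \left(-164\right)\right) + 282645\right) \left(-483331 - 345511\right) = \left(\left(-126 - 2296\right) + 282645\right) \left(-828842\right) = \left(-2422 + 282645\right) \left(-828842\right) = 280223 \left(-828842\right) = -232260591766$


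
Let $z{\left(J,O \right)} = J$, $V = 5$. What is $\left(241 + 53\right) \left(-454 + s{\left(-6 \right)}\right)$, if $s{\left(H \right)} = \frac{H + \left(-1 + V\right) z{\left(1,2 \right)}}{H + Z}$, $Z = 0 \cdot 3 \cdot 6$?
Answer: $-133378$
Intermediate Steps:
$Z = 0$ ($Z = 0 \cdot 6 = 0$)
$s{\left(H \right)} = \frac{4 + H}{H}$ ($s{\left(H \right)} = \frac{H + \left(-1 + 5\right) 1}{H + 0} = \frac{H + 4 \cdot 1}{H} = \frac{H + 4}{H} = \frac{4 + H}{H}$)
$\left(241 + 53\right) \left(-454 + s{\left(-6 \right)}\right) = \left(241 + 53\right) \left(-454 + \frac{4 - 6}{-6}\right) = 294 \left(-454 - - \frac{1}{3}\right) = 294 \left(-454 + \frac{1}{3}\right) = 294 \left(- \frac{1361}{3}\right) = -133378$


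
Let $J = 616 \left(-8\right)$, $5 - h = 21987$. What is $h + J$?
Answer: $-26910$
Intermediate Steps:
$h = -21982$ ($h = 5 - 21987 = -21982$)
$J = -4928$
$h + J = -21982 - 4928 = -26910$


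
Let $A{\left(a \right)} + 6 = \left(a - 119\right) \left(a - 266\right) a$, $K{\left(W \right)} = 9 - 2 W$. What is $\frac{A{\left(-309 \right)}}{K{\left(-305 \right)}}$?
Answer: $- \frac{76044906}{619} \approx -1.2285 \cdot 10^{5}$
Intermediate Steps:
$A{\left(a \right)} = -6 + a \left(-266 + a\right) \left(-119 + a\right)$ ($A{\left(a \right)} = -6 + \left(a - 119\right) \left(a - 266\right) a = -6 + \left(-119 + a\right) \left(-266 + a\right) a = -6 + \left(-266 + a\right) \left(-119 + a\right) a = -6 + a \left(-266 + a\right) \left(-119 + a\right)$)
$\frac{A{\left(-309 \right)}}{K{\left(-305 \right)}} = \frac{-6 + \left(-309\right)^{3} - 385 \left(-309\right)^{2} + 31654 \left(-309\right)}{9 - -610} = \frac{-6 - 29503629 - 36760185 - 9781086}{9 + 610} = \frac{-6 - 29503629 - 36760185 - 9781086}{619} = \left(-76044906\right) \frac{1}{619} = - \frac{76044906}{619}$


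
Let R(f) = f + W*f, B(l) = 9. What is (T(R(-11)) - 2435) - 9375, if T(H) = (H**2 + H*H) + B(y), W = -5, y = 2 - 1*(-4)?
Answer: -7929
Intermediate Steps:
y = 6 (y = 2 + 4 = 6)
R(f) = -4*f (R(f) = f - 5*f = -4*f)
T(H) = 9 + 2*H**2 (T(H) = (H**2 + H*H) + 9 = (H**2 + H**2) + 9 = 2*H**2 + 9 = 9 + 2*H**2)
(T(R(-11)) - 2435) - 9375 = ((9 + 2*(-4*(-11))**2) - 2435) - 9375 = ((9 + 2*44**2) - 2435) - 9375 = ((9 + 2*1936) - 2435) - 9375 = ((9 + 3872) - 2435) - 9375 = (3881 - 2435) - 9375 = 1446 - 9375 = -7929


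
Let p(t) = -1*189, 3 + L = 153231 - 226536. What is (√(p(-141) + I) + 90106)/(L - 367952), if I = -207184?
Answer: -45053/220630 - I*√207373/441260 ≈ -0.2042 - 0.001032*I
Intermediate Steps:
L = -73308 (L = -3 + (153231 - 226536) = -3 - 73305 = -73308)
p(t) = -189
(√(p(-141) + I) + 90106)/(L - 367952) = (√(-189 - 207184) + 90106)/(-73308 - 367952) = (√(-207373) + 90106)/(-441260) = (I*√207373 + 90106)*(-1/441260) = (90106 + I*√207373)*(-1/441260) = -45053/220630 - I*√207373/441260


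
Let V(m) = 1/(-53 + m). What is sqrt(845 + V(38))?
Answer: sqrt(190110)/15 ≈ 29.068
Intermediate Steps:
sqrt(845 + V(38)) = sqrt(845 + 1/(-53 + 38)) = sqrt(845 + 1/(-15)) = sqrt(845 - 1/15) = sqrt(12674/15) = sqrt(190110)/15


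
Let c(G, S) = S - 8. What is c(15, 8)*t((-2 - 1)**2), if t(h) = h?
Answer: 0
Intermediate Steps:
c(G, S) = -8 + S
c(15, 8)*t((-2 - 1)**2) = (-8 + 8)*(-2 - 1)**2 = 0*(-3)**2 = 0*9 = 0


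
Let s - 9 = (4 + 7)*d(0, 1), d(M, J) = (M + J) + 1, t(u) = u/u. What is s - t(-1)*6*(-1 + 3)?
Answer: 19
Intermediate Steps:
t(u) = 1
d(M, J) = 1 + J + M (d(M, J) = (J + M) + 1 = 1 + J + M)
s = 31 (s = 9 + (4 + 7)*(1 + 1 + 0) = 9 + 11*2 = 9 + 22 = 31)
s - t(-1)*6*(-1 + 3) = 31 - 1*6*(-1 + 3) = 31 - 6*2 = 31 - 1*12 = 31 - 12 = 19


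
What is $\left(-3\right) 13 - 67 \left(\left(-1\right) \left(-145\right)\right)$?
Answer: $-9754$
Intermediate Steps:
$\left(-3\right) 13 - 67 \left(\left(-1\right) \left(-145\right)\right) = -39 - 9715 = -9754$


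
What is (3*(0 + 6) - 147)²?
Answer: 16641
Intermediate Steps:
(3*(0 + 6) - 147)² = (3*6 - 147)² = (18 - 147)² = (-129)² = 16641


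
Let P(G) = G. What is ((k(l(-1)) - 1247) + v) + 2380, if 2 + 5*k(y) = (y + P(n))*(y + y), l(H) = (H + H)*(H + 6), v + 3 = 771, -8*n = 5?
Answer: 19431/10 ≈ 1943.1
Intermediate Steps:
n = -5/8 (n = -⅛*5 = -5/8 ≈ -0.62500)
v = 768 (v = -3 + 771 = 768)
l(H) = 2*H*(6 + H) (l(H) = (2*H)*(6 + H) = 2*H*(6 + H))
k(y) = -⅖ + 2*y*(-5/8 + y)/5 (k(y) = -⅖ + ((y - 5/8)*(y + y))/5 = -⅖ + ((-5/8 + y)*(2*y))/5 = -⅖ + (2*y*(-5/8 + y))/5 = -⅖ + 2*y*(-5/8 + y)/5)
((k(l(-1)) - 1247) + v) + 2380 = (((-⅖ - (-1)*(6 - 1)/2 + 2*(2*(-1)*(6 - 1))²/5) - 1247) + 768) + 2380 = (((-⅖ - (-1)*5/2 + 2*(2*(-1)*5)²/5) - 1247) + 768) + 2380 = (((-⅖ - ¼*(-10) + (⅖)*(-10)²) - 1247) + 768) + 2380 = (((-⅖ + 5/2 + (⅖)*100) - 1247) + 768) + 2380 = (((-⅖ + 5/2 + 40) - 1247) + 768) + 2380 = ((421/10 - 1247) + 768) + 2380 = (-12049/10 + 768) + 2380 = -4369/10 + 2380 = 19431/10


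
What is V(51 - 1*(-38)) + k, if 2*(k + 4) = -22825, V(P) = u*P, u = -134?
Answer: -46685/2 ≈ -23343.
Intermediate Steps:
V(P) = -134*P
k = -22833/2 (k = -4 + (1/2)*(-22825) = -4 - 22825/2 = -22833/2 ≈ -11417.)
V(51 - 1*(-38)) + k = -134*(51 - 1*(-38)) - 22833/2 = -134*(51 + 38) - 22833/2 = -134*89 - 22833/2 = -11926 - 22833/2 = -46685/2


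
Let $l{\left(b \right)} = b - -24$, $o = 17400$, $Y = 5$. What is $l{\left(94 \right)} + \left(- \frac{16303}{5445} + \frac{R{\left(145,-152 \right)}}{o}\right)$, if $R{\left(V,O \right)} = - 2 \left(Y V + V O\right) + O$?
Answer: $\frac{370909817}{3158100} \approx 117.45$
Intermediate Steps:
$R{\left(V,O \right)} = O - 10 V - 2 O V$ ($R{\left(V,O \right)} = - 2 \left(5 V + V O\right) + O = - 2 \left(5 V + O V\right) + O = \left(- 10 V - 2 O V\right) + O = O - 10 V - 2 O V$)
$l{\left(b \right)} = 24 + b$ ($l{\left(b \right)} = b + 24 = 24 + b$)
$l{\left(94 \right)} + \left(- \frac{16303}{5445} + \frac{R{\left(145,-152 \right)}}{o}\right) = \left(24 + 94\right) - \left(\frac{16303}{5445} - \frac{-152 - 1450 - \left(-304\right) 145}{17400}\right) = 118 - \left(\frac{16303}{5445} - \left(-152 - 1450 + 44080\right) \frac{1}{17400}\right) = 118 + \left(- \frac{16303}{5445} + 42478 \cdot \frac{1}{17400}\right) = 118 + \left(- \frac{16303}{5445} + \frac{21239}{8700}\right) = 118 - \frac{1745983}{3158100} = \frac{370909817}{3158100}$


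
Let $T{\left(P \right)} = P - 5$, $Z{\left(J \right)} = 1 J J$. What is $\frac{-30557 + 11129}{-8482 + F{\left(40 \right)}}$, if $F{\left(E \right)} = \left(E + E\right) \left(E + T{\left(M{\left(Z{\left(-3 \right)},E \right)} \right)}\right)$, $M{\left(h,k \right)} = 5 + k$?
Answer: $\frac{3238}{347} \approx 9.3314$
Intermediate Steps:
$Z{\left(J \right)} = J^{2}$ ($Z{\left(J \right)} = J J = J^{2}$)
$T{\left(P \right)} = -5 + P$
$F{\left(E \right)} = 4 E^{2}$ ($F{\left(E \right)} = \left(E + E\right) \left(E + \left(-5 + \left(5 + E\right)\right)\right) = 2 E \left(E + E\right) = 2 E 2 E = 4 E^{2}$)
$\frac{-30557 + 11129}{-8482 + F{\left(40 \right)}} = \frac{-30557 + 11129}{-8482 + 4 \cdot 40^{2}} = - \frac{19428}{-8482 + 4 \cdot 1600} = - \frac{19428}{-8482 + 6400} = - \frac{19428}{-2082} = \left(-19428\right) \left(- \frac{1}{2082}\right) = \frac{3238}{347}$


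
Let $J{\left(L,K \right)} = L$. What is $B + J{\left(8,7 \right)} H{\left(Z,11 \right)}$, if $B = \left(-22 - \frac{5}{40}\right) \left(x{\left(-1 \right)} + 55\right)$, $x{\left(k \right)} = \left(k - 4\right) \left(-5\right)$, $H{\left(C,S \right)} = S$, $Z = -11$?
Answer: $-1682$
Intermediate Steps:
$x{\left(k \right)} = 20 - 5 k$ ($x{\left(k \right)} = \left(-4 + k\right) \left(-5\right) = 20 - 5 k$)
$B = -1770$ ($B = \left(-22 - \frac{5}{40}\right) \left(\left(20 - -5\right) + 55\right) = \left(-22 - \frac{1}{8}\right) \left(\left(20 + 5\right) + 55\right) = \left(-22 - \frac{1}{8}\right) \left(25 + 55\right) = \left(- \frac{177}{8}\right) 80 = -1770$)
$B + J{\left(8,7 \right)} H{\left(Z,11 \right)} = -1770 + 8 \cdot 11 = -1770 + 88 = -1682$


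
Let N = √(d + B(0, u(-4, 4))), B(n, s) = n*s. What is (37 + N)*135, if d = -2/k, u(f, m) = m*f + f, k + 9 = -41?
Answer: 5022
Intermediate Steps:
k = -50 (k = -9 - 41 = -50)
u(f, m) = f + f*m (u(f, m) = f*m + f = f + f*m)
d = 1/25 (d = -2/(-50) = -2*(-1/50) = 1/25 ≈ 0.040000)
N = ⅕ (N = √(1/25 + 0*(-4*(1 + 4))) = √(1/25 + 0*(-4*5)) = √(1/25 + 0*(-20)) = √(1/25 + 0) = √(1/25) = ⅕ ≈ 0.20000)
(37 + N)*135 = (37 + ⅕)*135 = (186/5)*135 = 5022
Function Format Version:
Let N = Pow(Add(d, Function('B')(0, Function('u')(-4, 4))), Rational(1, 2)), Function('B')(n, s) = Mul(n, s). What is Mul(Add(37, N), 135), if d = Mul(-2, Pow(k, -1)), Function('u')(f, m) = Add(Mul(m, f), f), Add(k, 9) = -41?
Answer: 5022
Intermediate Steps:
k = -50 (k = Add(-9, -41) = -50)
Function('u')(f, m) = Add(f, Mul(f, m)) (Function('u')(f, m) = Add(Mul(f, m), f) = Add(f, Mul(f, m)))
d = Rational(1, 25) (d = Mul(-2, Pow(-50, -1)) = Mul(-2, Rational(-1, 50)) = Rational(1, 25) ≈ 0.040000)
N = Rational(1, 5) (N = Pow(Add(Rational(1, 25), Mul(0, Mul(-4, Add(1, 4)))), Rational(1, 2)) = Pow(Add(Rational(1, 25), Mul(0, Mul(-4, 5))), Rational(1, 2)) = Pow(Add(Rational(1, 25), Mul(0, -20)), Rational(1, 2)) = Pow(Add(Rational(1, 25), 0), Rational(1, 2)) = Pow(Rational(1, 25), Rational(1, 2)) = Rational(1, 5) ≈ 0.20000)
Mul(Add(37, N), 135) = Mul(Add(37, Rational(1, 5)), 135) = Mul(Rational(186, 5), 135) = 5022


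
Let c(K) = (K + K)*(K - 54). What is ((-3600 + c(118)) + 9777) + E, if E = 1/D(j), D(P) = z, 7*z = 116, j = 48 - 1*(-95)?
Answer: 2468603/116 ≈ 21281.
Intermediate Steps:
c(K) = 2*K*(-54 + K) (c(K) = (2*K)*(-54 + K) = 2*K*(-54 + K))
j = 143 (j = 48 + 95 = 143)
z = 116/7 (z = (⅐)*116 = 116/7 ≈ 16.571)
D(P) = 116/7
E = 7/116 (E = 1/(116/7) = 7/116 ≈ 0.060345)
((-3600 + c(118)) + 9777) + E = ((-3600 + 2*118*(-54 + 118)) + 9777) + 7/116 = ((-3600 + 2*118*64) + 9777) + 7/116 = ((-3600 + 15104) + 9777) + 7/116 = (11504 + 9777) + 7/116 = 21281 + 7/116 = 2468603/116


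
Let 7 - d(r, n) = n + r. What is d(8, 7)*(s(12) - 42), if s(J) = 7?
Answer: 280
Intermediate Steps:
d(r, n) = 7 - n - r (d(r, n) = 7 - (n + r) = 7 + (-n - r) = 7 - n - r)
d(8, 7)*(s(12) - 42) = (7 - 1*7 - 1*8)*(7 - 42) = (7 - 7 - 8)*(-35) = -8*(-35) = 280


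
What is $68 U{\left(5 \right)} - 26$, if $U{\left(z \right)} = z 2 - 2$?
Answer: $518$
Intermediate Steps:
$U{\left(z \right)} = -2 + 2 z$ ($U{\left(z \right)} = 2 z - 2 = -2 + 2 z$)
$68 U{\left(5 \right)} - 26 = 68 \left(-2 + 2 \cdot 5\right) - 26 = 68 \left(-2 + 10\right) - 26 = 68 \cdot 8 - 26 = 544 - 26 = 518$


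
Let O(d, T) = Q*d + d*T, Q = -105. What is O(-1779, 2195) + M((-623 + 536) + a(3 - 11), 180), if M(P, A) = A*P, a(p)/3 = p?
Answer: -3738090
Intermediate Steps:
a(p) = 3*p
O(d, T) = -105*d + T*d (O(d, T) = -105*d + d*T = -105*d + T*d)
O(-1779, 2195) + M((-623 + 536) + a(3 - 11), 180) = -1779*(-105 + 2195) + 180*((-623 + 536) + 3*(3 - 11)) = -1779*2090 + 180*(-87 + 3*(-8)) = -3718110 + 180*(-87 - 24) = -3718110 + 180*(-111) = -3718110 - 19980 = -3738090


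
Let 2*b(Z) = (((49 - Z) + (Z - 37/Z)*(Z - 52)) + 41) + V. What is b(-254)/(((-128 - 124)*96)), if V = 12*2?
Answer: -9912023/6144768 ≈ -1.6131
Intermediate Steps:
V = 24
b(Z) = 57 - Z/2 + (-52 + Z)*(Z - 37/Z)/2 (b(Z) = ((((49 - Z) + (Z - 37/Z)*(Z - 52)) + 41) + 24)/2 = ((((49 - Z) + (Z - 37/Z)*(-52 + Z)) + 41) + 24)/2 = ((((49 - Z) + (-52 + Z)*(Z - 37/Z)) + 41) + 24)/2 = (((49 - Z + (-52 + Z)*(Z - 37/Z)) + 41) + 24)/2 = ((90 - Z + (-52 + Z)*(Z - 37/Z)) + 24)/2 = (114 - Z + (-52 + Z)*(Z - 37/Z))/2 = 57 - Z/2 + (-52 + Z)*(Z - 37/Z)/2)
b(-254)/(((-128 - 124)*96)) = ((½)*(1924 - 254*(77 + (-254)² - 53*(-254)))/(-254))/(((-128 - 124)*96)) = ((½)*(-1/254)*(1924 - 254*(77 + 64516 + 13462)))/((-252*96)) = ((½)*(-1/254)*(1924 - 254*78055))/(-24192) = ((½)*(-1/254)*(1924 - 19825970))*(-1/24192) = ((½)*(-1/254)*(-19824046))*(-1/24192) = (9912023/254)*(-1/24192) = -9912023/6144768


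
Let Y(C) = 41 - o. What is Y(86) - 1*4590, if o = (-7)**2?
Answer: -4598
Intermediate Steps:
o = 49
Y(C) = -8 (Y(C) = 41 - 1*49 = 41 - 49 = -8)
Y(86) - 1*4590 = -8 - 1*4590 = -8 - 4590 = -4598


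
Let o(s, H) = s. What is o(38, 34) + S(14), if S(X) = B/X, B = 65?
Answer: 597/14 ≈ 42.643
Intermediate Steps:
S(X) = 65/X
o(38, 34) + S(14) = 38 + 65/14 = 597/14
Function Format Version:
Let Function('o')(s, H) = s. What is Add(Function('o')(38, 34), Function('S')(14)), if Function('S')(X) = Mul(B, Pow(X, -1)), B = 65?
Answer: Rational(597, 14) ≈ 42.643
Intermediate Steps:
Function('S')(X) = Mul(65, Pow(X, -1))
Add(Function('o')(38, 34), Function('S')(14)) = Add(38, Mul(65, Pow(14, -1))) = Add(38, Mul(65, Rational(1, 14))) = Add(38, Rational(65, 14)) = Rational(597, 14)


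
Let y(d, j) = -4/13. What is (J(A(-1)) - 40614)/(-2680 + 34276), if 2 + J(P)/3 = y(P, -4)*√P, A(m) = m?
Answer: -3385/2633 - I/34229 ≈ -1.2856 - 2.9215e-5*I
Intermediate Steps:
y(d, j) = -4/13 (y(d, j) = -4*1/13 = -4/13)
J(P) = -6 - 12*√P/13 (J(P) = -6 + 3*(-4*√P/13) = -6 - 12*√P/13)
(J(A(-1)) - 40614)/(-2680 + 34276) = ((-6 - 12*I/13) - 40614)/(-2680 + 34276) = ((-6 - 12*I/13) - 40614)/31596 = (-40620 - 12*I/13)*(1/31596) = -3385/2633 - I/34229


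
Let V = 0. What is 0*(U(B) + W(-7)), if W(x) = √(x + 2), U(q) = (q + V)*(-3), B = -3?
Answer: 0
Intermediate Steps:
U(q) = -3*q (U(q) = (q + 0)*(-3) = q*(-3) = -3*q)
W(x) = √(2 + x)
0*(U(B) + W(-7)) = 0*(-3*(-3) + √(2 - 7)) = 0*(9 + √(-5)) = 0*(9 + I*√5) = 0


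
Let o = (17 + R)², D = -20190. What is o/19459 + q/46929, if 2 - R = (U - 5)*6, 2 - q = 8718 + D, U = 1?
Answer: 310044287/913191411 ≈ 0.33952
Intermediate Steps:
q = 11474 (q = 2 - (8718 - 20190) = 2 - 1*(-11472) = 2 + 11472 = 11474)
R = 26 (R = 2 - (1 - 5)*6 = 2 - (-4)*6 = 2 - 1*(-24) = 2 + 24 = 26)
o = 1849 (o = (17 + 26)² = 43² = 1849)
o/19459 + q/46929 = 1849/19459 + 11474/46929 = 310044287/913191411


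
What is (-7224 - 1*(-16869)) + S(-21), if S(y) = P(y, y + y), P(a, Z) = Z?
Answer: 9603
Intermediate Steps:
S(y) = 2*y (S(y) = y + y = 2*y)
(-7224 - 1*(-16869)) + S(-21) = (-7224 - 1*(-16869)) + 2*(-21) = (-7224 + 16869) - 42 = 9645 - 42 = 9603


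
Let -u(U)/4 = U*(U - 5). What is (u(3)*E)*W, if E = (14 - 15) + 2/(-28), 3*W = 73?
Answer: -4380/7 ≈ -625.71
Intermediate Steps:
W = 73/3 (W = (⅓)*73 = 73/3 ≈ 24.333)
u(U) = -4*U*(-5 + U) (u(U) = -4*U*(U - 5) = -4*U*(-5 + U))
E = -15/14 (E = -1 + 2*(-1/28) = -1 - 1/14 = -15/14 ≈ -1.0714)
(u(3)*E)*W = ((4*3*(5 - 1*3))*(-15/14))*(73/3) = ((4*3*(5 - 3))*(-15/14))*(73/3) = ((4*3*2)*(-15/14))*(73/3) = (24*(-15/14))*(73/3) = -180/7*73/3 = -4380/7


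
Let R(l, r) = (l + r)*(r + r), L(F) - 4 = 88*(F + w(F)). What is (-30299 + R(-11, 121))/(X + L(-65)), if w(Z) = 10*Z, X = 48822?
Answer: 3679/14094 ≈ 0.26103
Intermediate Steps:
L(F) = 4 + 968*F (L(F) = 4 + 88*(F + 10*F) = 4 + 88*(11*F) = 4 + 968*F)
R(l, r) = 2*r*(l + r) (R(l, r) = (l + r)*(2*r) = 2*r*(l + r))
(-30299 + R(-11, 121))/(X + L(-65)) = (-30299 + 2*121*(-11 + 121))/(48822 + (4 + 968*(-65))) = (-30299 + 2*121*110)/(48822 + (4 - 62920)) = (-30299 + 26620)/(48822 - 62916) = -3679/(-14094) = -3679*(-1/14094) = 3679/14094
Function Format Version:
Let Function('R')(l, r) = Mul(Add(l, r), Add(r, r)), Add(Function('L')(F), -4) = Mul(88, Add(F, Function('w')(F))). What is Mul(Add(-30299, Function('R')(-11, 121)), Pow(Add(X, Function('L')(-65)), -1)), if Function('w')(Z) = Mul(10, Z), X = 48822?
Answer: Rational(3679, 14094) ≈ 0.26103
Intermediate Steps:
Function('L')(F) = Add(4, Mul(968, F)) (Function('L')(F) = Add(4, Mul(88, Add(F, Mul(10, F)))) = Add(4, Mul(88, Mul(11, F))) = Add(4, Mul(968, F)))
Function('R')(l, r) = Mul(2, r, Add(l, r)) (Function('R')(l, r) = Mul(Add(l, r), Mul(2, r)) = Mul(2, r, Add(l, r)))
Mul(Add(-30299, Function('R')(-11, 121)), Pow(Add(X, Function('L')(-65)), -1)) = Mul(Add(-30299, Mul(2, 121, Add(-11, 121))), Pow(Add(48822, Add(4, Mul(968, -65))), -1)) = Mul(Add(-30299, Mul(2, 121, 110)), Pow(Add(48822, Add(4, -62920)), -1)) = Mul(Add(-30299, 26620), Pow(Add(48822, -62916), -1)) = Mul(-3679, Pow(-14094, -1)) = Mul(-3679, Rational(-1, 14094)) = Rational(3679, 14094)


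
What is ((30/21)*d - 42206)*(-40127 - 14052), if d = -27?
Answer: 16021380448/7 ≈ 2.2888e+9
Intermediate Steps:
((30/21)*d - 42206)*(-40127 - 14052) = ((30/21)*(-27) - 42206)*(-40127 - 14052) = ((30*(1/21))*(-27) - 42206)*(-54179) = ((10/7)*(-27) - 42206)*(-54179) = (-270/7 - 42206)*(-54179) = -295712/7*(-54179) = 16021380448/7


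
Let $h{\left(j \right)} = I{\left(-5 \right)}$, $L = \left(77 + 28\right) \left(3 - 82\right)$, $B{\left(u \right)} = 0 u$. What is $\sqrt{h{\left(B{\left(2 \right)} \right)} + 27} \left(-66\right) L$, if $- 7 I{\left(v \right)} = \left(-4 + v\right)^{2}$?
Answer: $469260 \sqrt{21} \approx 2.1504 \cdot 10^{6}$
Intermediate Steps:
$B{\left(u \right)} = 0$
$L = -8295$ ($L = 105 \left(-79\right) = -8295$)
$I{\left(v \right)} = - \frac{\left(-4 + v\right)^{2}}{7}$
$h{\left(j \right)} = - \frac{81}{7}$ ($h{\left(j \right)} = - \frac{\left(-4 - 5\right)^{2}}{7} = - \frac{\left(-9\right)^{2}}{7} = \left(- \frac{1}{7}\right) 81 = - \frac{81}{7}$)
$\sqrt{h{\left(B{\left(2 \right)} \right)} + 27} \left(-66\right) L = \sqrt{- \frac{81}{7} + 27} \left(-66\right) \left(-8295\right) = \sqrt{\frac{108}{7}} \left(-66\right) \left(-8295\right) = \frac{6 \sqrt{21}}{7} \left(-66\right) \left(-8295\right) = - \frac{396 \sqrt{21}}{7} \left(-8295\right) = 469260 \sqrt{21}$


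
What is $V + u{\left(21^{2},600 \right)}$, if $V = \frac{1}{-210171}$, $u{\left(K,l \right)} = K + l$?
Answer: $\frac{218788010}{210171} \approx 1041.0$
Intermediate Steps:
$V = - \frac{1}{210171} \approx -4.758 \cdot 10^{-6}$
$V + u{\left(21^{2},600 \right)} = - \frac{1}{210171} + \left(21^{2} + 600\right) = - \frac{1}{210171} + \left(441 + 600\right) = - \frac{1}{210171} + 1041 = \frac{218788010}{210171}$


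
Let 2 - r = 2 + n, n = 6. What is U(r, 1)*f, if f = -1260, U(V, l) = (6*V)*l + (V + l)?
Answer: 51660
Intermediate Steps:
r = -6 (r = 2 - (2 + 6) = 2 - 1*8 = 2 - 8 = -6)
U(V, l) = V + l + 6*V*l (U(V, l) = 6*V*l + (V + l) = V + l + 6*V*l)
U(r, 1)*f = (-6 + 1 + 6*(-6)*1)*(-1260) = (-6 + 1 - 36)*(-1260) = -41*(-1260) = 51660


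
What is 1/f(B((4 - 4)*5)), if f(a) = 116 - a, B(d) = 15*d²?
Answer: 1/116 ≈ 0.0086207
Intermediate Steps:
1/f(B((4 - 4)*5)) = 1/(116 - 15*((4 - 4)*5)²) = 1/(116 - 15*(0*5)²) = 1/(116 - 15*0²) = 1/(116 - 15*0) = 1/(116 - 1*0) = 1/(116 + 0) = 1/116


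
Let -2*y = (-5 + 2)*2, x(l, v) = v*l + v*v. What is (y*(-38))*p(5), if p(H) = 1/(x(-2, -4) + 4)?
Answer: -57/14 ≈ -4.0714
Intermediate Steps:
x(l, v) = v**2 + l*v (x(l, v) = l*v + v**2 = v**2 + l*v)
p(H) = 1/28 (p(H) = 1/(-4*(-2 - 4) + 4) = 1/(-4*(-6) + 4) = 1/(24 + 4) = 1/28)
y = 3 (y = -(-5 + 2)*2/2 = -(-3)*2/2 = -1/2*(-6) = 3)
(y*(-38))*p(5) = (3*(-38))*(1/28) = -114*1/28 = -57/14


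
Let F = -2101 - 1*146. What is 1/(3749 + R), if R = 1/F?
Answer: 2247/8424002 ≈ 0.00026674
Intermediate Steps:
F = -2247 (F = -2101 - 146 = -2247)
R = -1/2247 (R = 1/(-2247) = -1/2247 ≈ -0.00044504)
1/(3749 + R) = 1/(3749 - 1/2247) = 1/(8424002/2247) = 2247/8424002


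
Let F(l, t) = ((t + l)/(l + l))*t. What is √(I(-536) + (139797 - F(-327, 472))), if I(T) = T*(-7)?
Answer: √15360740961/327 ≈ 379.02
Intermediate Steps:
I(T) = -7*T
F(l, t) = t*(l + t)/(2*l) (F(l, t) = ((l + t)/((2*l)))*t = ((l + t)*(1/(2*l)))*t = ((l + t)/(2*l))*t = t*(l + t)/(2*l))
√(I(-536) + (139797 - F(-327, 472))) = √(-7*(-536) + (139797 - 472*(-327 + 472)/(2*(-327)))) = √(3752 + (139797 - 472*(-1)*145/(2*327))) = √(3752 + (139797 - 1*(-34220/327))) = √(3752 + (139797 + 34220/327)) = √(3752 + 45747839/327) = √(46974743/327) = √15360740961/327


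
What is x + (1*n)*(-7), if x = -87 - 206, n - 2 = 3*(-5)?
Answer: -202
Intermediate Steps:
n = -13 (n = 2 + 3*(-5) = 2 - 15 = -13)
x = -293
x + (1*n)*(-7) = -293 + (1*(-13))*(-7) = -293 - 13*(-7) = -293 + 91 = -202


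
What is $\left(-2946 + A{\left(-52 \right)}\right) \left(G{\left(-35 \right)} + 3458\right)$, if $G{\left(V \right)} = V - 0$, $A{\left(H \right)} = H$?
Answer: $-10262154$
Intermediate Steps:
$G{\left(V \right)} = V$ ($G{\left(V \right)} = V + 0 = V$)
$\left(-2946 + A{\left(-52 \right)}\right) \left(G{\left(-35 \right)} + 3458\right) = \left(-2946 - 52\right) \left(-35 + 3458\right) = \left(-2998\right) 3423 = -10262154$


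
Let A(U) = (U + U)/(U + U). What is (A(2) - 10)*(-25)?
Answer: 225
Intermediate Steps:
A(U) = 1 (A(U) = (2*U)/((2*U)) = (2*U)*(1/(2*U)) = 1)
(A(2) - 10)*(-25) = (1 - 10)*(-25) = -9*(-25) = 225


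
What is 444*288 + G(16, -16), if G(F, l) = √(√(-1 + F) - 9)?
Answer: 127872 + √(-9 + √15) ≈ 1.2787e+5 + 2.2643*I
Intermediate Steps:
G(F, l) = √(-9 + √(-1 + F))
444*288 + G(16, -16) = 444*288 + √(-9 + √(-1 + 16)) = 127872 + √(-9 + √15)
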